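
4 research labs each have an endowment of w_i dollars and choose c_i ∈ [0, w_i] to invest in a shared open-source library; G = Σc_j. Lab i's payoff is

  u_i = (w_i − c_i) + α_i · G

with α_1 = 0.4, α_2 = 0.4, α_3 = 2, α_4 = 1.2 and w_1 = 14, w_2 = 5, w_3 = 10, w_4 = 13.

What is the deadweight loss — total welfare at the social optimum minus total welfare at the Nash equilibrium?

57

∂u_i/∂c_i = α_i − 1, so lab i contributes w_i if α_i > 1, else 0.
α_i > 1 for i ∈ {3, 4}; NE contributions (0, 0, 10, 13), G = 23.
W^NE = Σw_i − G^NE + (Σα_i)·G^NE = 42 + 3·23 = 111.
Planner: ∂(Σu_j)/∂c_i = Σα_j − 1 = 3 > 0, so everyone contributes w_i; G^SO = 42, W^SO = 42 + 3·42 = 168.
Deadweight loss = 57.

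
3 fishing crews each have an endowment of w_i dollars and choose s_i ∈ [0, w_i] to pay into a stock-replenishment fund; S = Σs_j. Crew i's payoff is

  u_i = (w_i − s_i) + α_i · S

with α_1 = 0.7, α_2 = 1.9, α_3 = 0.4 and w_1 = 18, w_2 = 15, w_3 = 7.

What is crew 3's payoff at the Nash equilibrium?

13

∂u_i/∂s_i = α_i − 1, so crew i contributes w_i if α_i > 1, else 0.
α_i > 1 for i ∈ {2}; NE contributions (0, 15, 0), S = 15.
u_3 = (7 − 0) + 0.4·15 = 13.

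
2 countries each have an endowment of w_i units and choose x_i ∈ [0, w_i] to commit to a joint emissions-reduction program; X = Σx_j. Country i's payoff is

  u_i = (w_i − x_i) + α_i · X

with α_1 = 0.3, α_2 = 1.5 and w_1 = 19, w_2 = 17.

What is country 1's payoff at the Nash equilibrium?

∂u_i/∂x_i = α_i − 1, so country i contributes w_i if α_i > 1, else 0.
α_i > 1 for i ∈ {2}; NE contributions (0, 17), X = 17.
u_1 = (19 − 0) + 0.3·17 = 24.1.

24.1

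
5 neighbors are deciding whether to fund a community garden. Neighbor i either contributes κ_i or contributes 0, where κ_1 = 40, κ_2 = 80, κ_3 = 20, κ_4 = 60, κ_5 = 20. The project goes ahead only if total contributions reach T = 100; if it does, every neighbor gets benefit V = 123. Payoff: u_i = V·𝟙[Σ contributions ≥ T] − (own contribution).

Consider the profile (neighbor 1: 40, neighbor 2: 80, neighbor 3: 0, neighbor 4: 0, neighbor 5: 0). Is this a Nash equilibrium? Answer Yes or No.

Total = 120 ≥ 100: provided.
Neighbor 1 (pledges 40, payoff 83): dropping to 0 → total 80, payoff 0. No gain.
Neighbor 2 (pledges 80, payoff 43): dropping to 0 → total 40, payoff 0. No gain.
Neighbor 3 (pledges 0, payoff 123): pledging 20 → total 140, payoff 103. No gain.
Neighbor 4 (pledges 0, payoff 123): pledging 60 → total 180, payoff 63. No gain.
Neighbor 5 (pledges 0, payoff 123): pledging 20 → total 140, payoff 103. No gain.

Yes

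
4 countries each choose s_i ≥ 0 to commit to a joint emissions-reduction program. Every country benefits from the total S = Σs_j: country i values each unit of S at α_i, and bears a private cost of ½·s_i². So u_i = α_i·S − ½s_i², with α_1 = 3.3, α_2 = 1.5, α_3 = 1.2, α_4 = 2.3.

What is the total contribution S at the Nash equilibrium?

8.3

Country i's FOC: ∂u_i/∂s_i = α_i − s_i = 0, so s_i* = α_i.
NE contributions = (3.3, 1.5, 1.2, 2.3); S = 8.3.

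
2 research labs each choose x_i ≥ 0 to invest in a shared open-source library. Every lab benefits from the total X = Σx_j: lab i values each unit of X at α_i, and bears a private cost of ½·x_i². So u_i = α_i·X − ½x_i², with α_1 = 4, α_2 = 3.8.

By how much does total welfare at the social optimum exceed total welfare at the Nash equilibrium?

15.22

Lab i's FOC: ∂u_i/∂x_i = α_i − x_i = 0, so x_i* = α_i.
NE contributions = (4, 3.8); X = 7.8.
W^NE = (Σα)·X − ½Σα_i² = 7.8² − ½·30.44 = 45.62.
Planner sets x_i = Σα_j = 7.8 for every i, so X^SO = 2·7.8 = 15.6.
W^SO = (Σα)·X^SO − ½·2·(Σα)² = (2/2)·7.8² = 60.84.
Deadweight loss = W^SO − W^NE = 15.22.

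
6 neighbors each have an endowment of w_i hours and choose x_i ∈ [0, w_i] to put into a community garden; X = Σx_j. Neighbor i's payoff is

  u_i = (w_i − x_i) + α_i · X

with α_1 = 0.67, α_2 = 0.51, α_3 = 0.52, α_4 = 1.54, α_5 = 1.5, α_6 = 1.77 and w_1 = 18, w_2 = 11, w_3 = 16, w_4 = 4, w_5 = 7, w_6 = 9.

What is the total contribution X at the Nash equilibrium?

∂u_i/∂x_i = α_i − 1, so neighbor i contributes w_i if α_i > 1, else 0.
α_i > 1 for i ∈ {4, 5, 6}; NE contributions (0, 0, 0, 4, 7, 9), X = 20.

20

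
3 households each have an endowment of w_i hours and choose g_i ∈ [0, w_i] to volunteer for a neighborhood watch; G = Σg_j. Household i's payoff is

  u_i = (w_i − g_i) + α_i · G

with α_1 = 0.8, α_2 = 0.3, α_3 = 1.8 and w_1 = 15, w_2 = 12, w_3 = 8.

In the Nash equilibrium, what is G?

8

∂u_i/∂g_i = α_i − 1, so household i contributes w_i if α_i > 1, else 0.
α_i > 1 for i ∈ {3}; NE contributions (0, 0, 8), G = 8.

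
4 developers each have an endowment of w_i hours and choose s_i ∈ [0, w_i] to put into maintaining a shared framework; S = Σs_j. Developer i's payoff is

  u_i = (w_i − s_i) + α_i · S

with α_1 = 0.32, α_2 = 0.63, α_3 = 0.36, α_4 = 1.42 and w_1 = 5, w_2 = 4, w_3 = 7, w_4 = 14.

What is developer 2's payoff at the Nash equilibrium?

∂u_i/∂s_i = α_i − 1, so developer i contributes w_i if α_i > 1, else 0.
α_i > 1 for i ∈ {4}; NE contributions (0, 0, 0, 14), S = 14.
u_2 = (4 − 0) + 0.63·14 = 12.82.

12.82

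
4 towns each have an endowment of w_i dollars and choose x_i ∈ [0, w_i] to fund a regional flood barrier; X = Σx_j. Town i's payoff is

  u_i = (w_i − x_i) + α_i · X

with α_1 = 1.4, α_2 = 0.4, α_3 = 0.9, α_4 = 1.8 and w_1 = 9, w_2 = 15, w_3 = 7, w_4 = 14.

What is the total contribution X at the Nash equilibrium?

23

∂u_i/∂x_i = α_i − 1, so town i contributes w_i if α_i > 1, else 0.
α_i > 1 for i ∈ {1, 4}; NE contributions (9, 0, 0, 14), X = 23.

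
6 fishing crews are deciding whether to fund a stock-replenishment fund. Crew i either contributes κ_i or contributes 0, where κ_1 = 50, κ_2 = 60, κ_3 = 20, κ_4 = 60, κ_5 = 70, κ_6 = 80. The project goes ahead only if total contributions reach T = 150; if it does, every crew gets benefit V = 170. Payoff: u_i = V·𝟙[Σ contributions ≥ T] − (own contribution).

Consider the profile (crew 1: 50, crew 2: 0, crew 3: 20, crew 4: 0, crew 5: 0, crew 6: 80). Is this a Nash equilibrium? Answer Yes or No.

Yes

Total = 150 ≥ 150: provided.
Crew 1 (pledges 50, payoff 120): dropping to 0 → total 100, payoff 0. No gain.
Crew 2 (pledges 0, payoff 170): pledging 60 → total 210, payoff 110. No gain.
Crew 3 (pledges 20, payoff 150): dropping to 0 → total 130, payoff 0. No gain.
Crew 4 (pledges 0, payoff 170): pledging 60 → total 210, payoff 110. No gain.
Crew 5 (pledges 0, payoff 170): pledging 70 → total 220, payoff 100. No gain.
Crew 6 (pledges 80, payoff 90): dropping to 0 → total 70, payoff 0. No gain.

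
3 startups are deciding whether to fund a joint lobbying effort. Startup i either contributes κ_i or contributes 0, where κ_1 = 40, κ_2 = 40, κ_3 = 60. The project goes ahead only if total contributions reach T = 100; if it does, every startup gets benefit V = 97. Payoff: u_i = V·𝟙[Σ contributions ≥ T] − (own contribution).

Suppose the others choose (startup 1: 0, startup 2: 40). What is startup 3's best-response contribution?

60

Others' total = 40. Contributing 60 brings total to 100 ≥ 100: gain V − κ_3 = 37.
Best response: 60.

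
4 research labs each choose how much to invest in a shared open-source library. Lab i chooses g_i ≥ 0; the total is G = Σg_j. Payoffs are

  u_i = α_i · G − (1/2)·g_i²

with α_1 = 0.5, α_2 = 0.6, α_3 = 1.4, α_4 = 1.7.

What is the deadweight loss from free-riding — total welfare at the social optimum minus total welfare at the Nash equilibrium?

Lab i's FOC: ∂u_i/∂g_i = α_i − g_i = 0, so g_i* = α_i.
NE contributions = (0.5, 0.6, 1.4, 1.7); G = 4.2.
W^NE = (Σα)·G − ½Σα_i² = 4.2² − ½·5.46 = 14.91.
Planner sets g_i = Σα_j = 4.2 for every i, so G^SO = 4·4.2 = 16.8.
W^SO = (Σα)·G^SO − ½·4·(Σα)² = (4/2)·4.2² = 35.28.
Deadweight loss = W^SO − W^NE = 20.37.

20.37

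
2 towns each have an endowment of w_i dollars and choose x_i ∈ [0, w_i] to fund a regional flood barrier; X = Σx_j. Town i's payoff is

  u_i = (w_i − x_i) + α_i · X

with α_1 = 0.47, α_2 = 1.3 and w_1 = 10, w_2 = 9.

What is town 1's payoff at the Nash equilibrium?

∂u_i/∂x_i = α_i − 1, so town i contributes w_i if α_i > 1, else 0.
α_i > 1 for i ∈ {2}; NE contributions (0, 9), X = 9.
u_1 = (10 − 0) + 0.47·9 = 14.23.

14.23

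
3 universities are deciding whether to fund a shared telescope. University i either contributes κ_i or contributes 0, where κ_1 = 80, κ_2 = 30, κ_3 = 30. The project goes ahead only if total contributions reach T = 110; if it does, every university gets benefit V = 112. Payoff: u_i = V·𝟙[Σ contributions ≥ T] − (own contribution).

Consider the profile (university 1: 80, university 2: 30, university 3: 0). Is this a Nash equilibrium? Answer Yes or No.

Yes

Total = 110 ≥ 110: provided.
University 1 (pledges 80, payoff 32): dropping to 0 → total 30, payoff 0. No gain.
University 2 (pledges 30, payoff 82): dropping to 0 → total 80, payoff 0. No gain.
University 3 (pledges 0, payoff 112): pledging 30 → total 140, payoff 82. No gain.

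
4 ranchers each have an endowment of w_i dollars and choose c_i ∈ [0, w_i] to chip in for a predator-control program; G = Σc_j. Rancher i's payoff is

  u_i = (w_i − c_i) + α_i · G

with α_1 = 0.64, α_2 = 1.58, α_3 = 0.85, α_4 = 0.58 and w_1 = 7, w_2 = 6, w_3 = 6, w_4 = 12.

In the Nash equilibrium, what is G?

6

∂u_i/∂c_i = α_i − 1, so rancher i contributes w_i if α_i > 1, else 0.
α_i > 1 for i ∈ {2}; NE contributions (0, 6, 0, 0), G = 6.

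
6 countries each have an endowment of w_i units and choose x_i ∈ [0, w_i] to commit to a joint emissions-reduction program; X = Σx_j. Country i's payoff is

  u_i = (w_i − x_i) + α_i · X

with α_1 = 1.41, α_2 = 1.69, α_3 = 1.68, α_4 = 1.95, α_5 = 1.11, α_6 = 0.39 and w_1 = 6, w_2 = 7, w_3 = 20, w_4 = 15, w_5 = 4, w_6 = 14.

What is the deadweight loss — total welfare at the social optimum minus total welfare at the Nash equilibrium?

101.22

∂u_i/∂x_i = α_i − 1, so country i contributes w_i if α_i > 1, else 0.
α_i > 1 for i ∈ {1, 2, 3, 4, 5}; NE contributions (6, 7, 20, 15, 4, 0), X = 52.
W^NE = Σw_i − X^NE + (Σα_i)·X^NE = 66 + 7.23·52 = 441.96.
Planner: ∂(Σu_j)/∂x_i = Σα_j − 1 = 7.23 > 0, so everyone contributes w_i; X^SO = 66, W^SO = 66 + 7.23·66 = 543.18.
Deadweight loss = 101.22.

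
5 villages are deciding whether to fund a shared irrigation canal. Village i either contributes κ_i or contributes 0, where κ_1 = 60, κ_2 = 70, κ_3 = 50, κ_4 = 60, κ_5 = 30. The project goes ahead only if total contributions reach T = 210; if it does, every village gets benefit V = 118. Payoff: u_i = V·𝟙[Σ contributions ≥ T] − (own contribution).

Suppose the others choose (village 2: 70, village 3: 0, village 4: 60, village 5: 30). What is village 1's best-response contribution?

Others' total = 160. Contributing 60 brings total to 220 ≥ 210: gain V − κ_1 = 58.
Best response: 60.

60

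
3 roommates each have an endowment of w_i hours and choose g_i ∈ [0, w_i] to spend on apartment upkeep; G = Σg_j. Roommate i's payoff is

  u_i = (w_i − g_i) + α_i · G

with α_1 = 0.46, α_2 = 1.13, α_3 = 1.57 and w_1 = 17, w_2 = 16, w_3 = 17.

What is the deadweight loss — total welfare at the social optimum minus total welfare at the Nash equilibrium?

∂u_i/∂g_i = α_i − 1, so roommate i contributes w_i if α_i > 1, else 0.
α_i > 1 for i ∈ {2, 3}; NE contributions (0, 16, 17), G = 33.
W^NE = Σw_i − G^NE + (Σα_i)·G^NE = 50 + 2.16·33 = 121.28.
Planner: ∂(Σu_j)/∂g_i = Σα_j − 1 = 2.16 > 0, so everyone contributes w_i; G^SO = 50, W^SO = 50 + 2.16·50 = 158.
Deadweight loss = 36.72.

36.72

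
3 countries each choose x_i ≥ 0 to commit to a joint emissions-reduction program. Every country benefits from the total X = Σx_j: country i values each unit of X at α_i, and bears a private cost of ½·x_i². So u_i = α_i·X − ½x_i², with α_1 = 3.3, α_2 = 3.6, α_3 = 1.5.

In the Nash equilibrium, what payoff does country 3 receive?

Country i's FOC: ∂u_i/∂x_i = α_i − x_i = 0, so x_i* = α_i.
NE contributions = (3.3, 3.6, 1.5); X = 8.4.
u_3 = α_3·X − ½·(x_3)² = 1.5·8.4 − ½·1.5² = 11.475.

11.475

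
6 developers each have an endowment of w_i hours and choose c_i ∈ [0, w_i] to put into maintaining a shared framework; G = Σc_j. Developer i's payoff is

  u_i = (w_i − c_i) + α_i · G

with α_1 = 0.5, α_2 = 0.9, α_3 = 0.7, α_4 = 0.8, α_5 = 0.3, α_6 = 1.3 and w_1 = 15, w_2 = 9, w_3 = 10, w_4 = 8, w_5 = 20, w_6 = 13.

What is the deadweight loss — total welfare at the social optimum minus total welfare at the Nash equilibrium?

217

∂u_i/∂c_i = α_i − 1, so developer i contributes w_i if α_i > 1, else 0.
α_i > 1 for i ∈ {6}; NE contributions (0, 0, 0, 0, 0, 13), G = 13.
W^NE = Σw_i − G^NE + (Σα_i)·G^NE = 75 + 3.5·13 = 120.5.
Planner: ∂(Σu_j)/∂c_i = Σα_j − 1 = 3.5 > 0, so everyone contributes w_i; G^SO = 75, W^SO = 75 + 3.5·75 = 337.5.
Deadweight loss = 217.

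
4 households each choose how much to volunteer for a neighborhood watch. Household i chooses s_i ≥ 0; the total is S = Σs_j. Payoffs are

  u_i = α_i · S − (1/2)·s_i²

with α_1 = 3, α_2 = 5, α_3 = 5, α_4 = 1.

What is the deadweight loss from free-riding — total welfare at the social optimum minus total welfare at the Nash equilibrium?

Household i's FOC: ∂u_i/∂s_i = α_i − s_i = 0, so s_i* = α_i.
NE contributions = (3, 5, 5, 1); S = 14.
W^NE = (Σα)·S − ½Σα_i² = 14² − ½·60 = 166.
Planner sets s_i = Σα_j = 14 for every i, so S^SO = 4·14 = 56.
W^SO = (Σα)·S^SO − ½·4·(Σα)² = (4/2)·14² = 392.
Deadweight loss = W^SO − W^NE = 226.

226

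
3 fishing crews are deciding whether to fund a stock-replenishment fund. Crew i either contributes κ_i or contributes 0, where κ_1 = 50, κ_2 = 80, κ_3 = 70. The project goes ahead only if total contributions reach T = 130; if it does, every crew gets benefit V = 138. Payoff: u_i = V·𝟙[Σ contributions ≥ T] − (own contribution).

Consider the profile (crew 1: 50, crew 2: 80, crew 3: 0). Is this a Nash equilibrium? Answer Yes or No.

Total = 130 ≥ 130: provided.
Crew 1 (pledges 50, payoff 88): dropping to 0 → total 80, payoff 0. No gain.
Crew 2 (pledges 80, payoff 58): dropping to 0 → total 50, payoff 0. No gain.
Crew 3 (pledges 0, payoff 138): pledging 70 → total 200, payoff 68. No gain.

Yes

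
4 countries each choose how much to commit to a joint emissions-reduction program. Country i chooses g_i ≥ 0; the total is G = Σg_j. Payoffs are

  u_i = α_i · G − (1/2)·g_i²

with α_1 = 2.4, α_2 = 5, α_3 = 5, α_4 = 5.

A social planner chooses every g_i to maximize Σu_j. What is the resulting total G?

69.6

Planner FOC: ∂(Σu_j)/∂g_i = (Σα_j) − g_i = 0, so g_i^SO = Σα_j = 17.4 for every i; G^SO = 69.6.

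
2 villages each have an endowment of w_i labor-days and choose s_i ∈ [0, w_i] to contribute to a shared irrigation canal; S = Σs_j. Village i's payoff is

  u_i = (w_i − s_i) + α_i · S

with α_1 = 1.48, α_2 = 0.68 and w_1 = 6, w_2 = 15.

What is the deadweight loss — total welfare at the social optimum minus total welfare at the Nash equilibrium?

17.4

∂u_i/∂s_i = α_i − 1, so village i contributes w_i if α_i > 1, else 0.
α_i > 1 for i ∈ {1}; NE contributions (6, 0), S = 6.
W^NE = Σw_i − S^NE + (Σα_i)·S^NE = 21 + 1.16·6 = 27.96.
Planner: ∂(Σu_j)/∂s_i = Σα_j − 1 = 1.16 > 0, so everyone contributes w_i; S^SO = 21, W^SO = 21 + 1.16·21 = 45.36.
Deadweight loss = 17.4.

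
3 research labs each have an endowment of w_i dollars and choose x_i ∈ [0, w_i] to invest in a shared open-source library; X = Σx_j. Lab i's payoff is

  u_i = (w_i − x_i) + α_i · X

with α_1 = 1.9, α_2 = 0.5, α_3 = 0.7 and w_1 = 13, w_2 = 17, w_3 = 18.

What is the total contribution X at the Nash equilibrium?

13

∂u_i/∂x_i = α_i − 1, so lab i contributes w_i if α_i > 1, else 0.
α_i > 1 for i ∈ {1}; NE contributions (13, 0, 0), X = 13.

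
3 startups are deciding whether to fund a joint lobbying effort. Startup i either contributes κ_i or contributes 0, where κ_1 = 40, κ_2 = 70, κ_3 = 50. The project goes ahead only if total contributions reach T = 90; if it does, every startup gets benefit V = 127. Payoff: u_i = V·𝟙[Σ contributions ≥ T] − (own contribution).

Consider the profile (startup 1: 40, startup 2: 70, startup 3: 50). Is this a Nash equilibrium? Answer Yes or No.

Total = 160 ≥ 90: provided.
Startup 1 (pledges 40, payoff 87): dropping to 0 → total 120, payoff 127. Profitable deviation.

No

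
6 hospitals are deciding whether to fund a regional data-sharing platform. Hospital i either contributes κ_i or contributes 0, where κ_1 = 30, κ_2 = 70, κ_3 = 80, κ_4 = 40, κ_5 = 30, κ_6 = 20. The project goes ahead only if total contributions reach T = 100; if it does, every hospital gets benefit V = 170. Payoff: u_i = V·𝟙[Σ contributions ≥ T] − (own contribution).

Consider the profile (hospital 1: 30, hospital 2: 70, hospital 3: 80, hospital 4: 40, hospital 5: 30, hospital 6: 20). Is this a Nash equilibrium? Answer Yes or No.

No

Total = 270 ≥ 100: provided.
Hospital 1 (pledges 30, payoff 140): dropping to 0 → total 240, payoff 170. Profitable deviation.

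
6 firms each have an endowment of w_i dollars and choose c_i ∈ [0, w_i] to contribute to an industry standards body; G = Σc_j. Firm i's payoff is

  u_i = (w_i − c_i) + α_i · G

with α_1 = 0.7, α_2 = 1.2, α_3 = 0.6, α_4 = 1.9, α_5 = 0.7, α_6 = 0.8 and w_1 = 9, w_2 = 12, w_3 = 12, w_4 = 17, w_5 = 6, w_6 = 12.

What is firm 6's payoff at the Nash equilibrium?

35.2

∂u_i/∂c_i = α_i − 1, so firm i contributes w_i if α_i > 1, else 0.
α_i > 1 for i ∈ {2, 4}; NE contributions (0, 12, 0, 17, 0, 0), G = 29.
u_6 = (12 − 0) + 0.8·29 = 35.2.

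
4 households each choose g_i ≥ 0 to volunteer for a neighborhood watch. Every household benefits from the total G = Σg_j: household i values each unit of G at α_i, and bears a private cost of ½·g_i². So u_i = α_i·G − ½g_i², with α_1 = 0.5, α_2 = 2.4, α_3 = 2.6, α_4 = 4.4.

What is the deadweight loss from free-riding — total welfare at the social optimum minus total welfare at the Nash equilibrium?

114.075

Household i's FOC: ∂u_i/∂g_i = α_i − g_i = 0, so g_i* = α_i.
NE contributions = (0.5, 2.4, 2.6, 4.4); G = 9.9.
W^NE = (Σα)·G − ½Σα_i² = 9.9² − ½·32.13 = 81.945.
Planner sets g_i = Σα_j = 9.9 for every i, so G^SO = 4·9.9 = 39.6.
W^SO = (Σα)·G^SO − ½·4·(Σα)² = (4/2)·9.9² = 196.02.
Deadweight loss = W^SO − W^NE = 114.075.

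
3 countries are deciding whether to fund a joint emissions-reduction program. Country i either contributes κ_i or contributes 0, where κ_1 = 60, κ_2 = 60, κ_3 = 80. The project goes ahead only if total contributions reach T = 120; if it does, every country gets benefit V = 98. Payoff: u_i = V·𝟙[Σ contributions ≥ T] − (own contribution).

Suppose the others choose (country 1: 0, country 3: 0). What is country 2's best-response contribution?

0

Others' total = 0. Even contributing 60 gives 60 < 120: no benefit either way.
Best response: 0.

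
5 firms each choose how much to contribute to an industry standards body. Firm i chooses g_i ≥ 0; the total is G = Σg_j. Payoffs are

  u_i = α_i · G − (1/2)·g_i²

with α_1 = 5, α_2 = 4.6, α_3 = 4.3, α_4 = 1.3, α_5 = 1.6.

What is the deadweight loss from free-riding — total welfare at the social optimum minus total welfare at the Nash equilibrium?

Firm i's FOC: ∂u_i/∂g_i = α_i − g_i = 0, so g_i* = α_i.
NE contributions = (5, 4.6, 4.3, 1.3, 1.6); G = 16.8.
W^NE = (Σα)·G − ½Σα_i² = 16.8² − ½·68.9 = 247.79.
Planner sets g_i = Σα_j = 16.8 for every i, so G^SO = 5·16.8 = 84.
W^SO = (Σα)·G^SO − ½·5·(Σα)² = (5/2)·16.8² = 705.6.
Deadweight loss = W^SO − W^NE = 457.81.

457.81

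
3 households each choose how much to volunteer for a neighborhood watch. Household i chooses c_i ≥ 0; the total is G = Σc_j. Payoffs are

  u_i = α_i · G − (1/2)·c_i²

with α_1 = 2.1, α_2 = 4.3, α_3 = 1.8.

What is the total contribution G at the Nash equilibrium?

Household i's FOC: ∂u_i/∂c_i = α_i − c_i = 0, so c_i* = α_i.
NE contributions = (2.1, 4.3, 1.8); G = 8.2.

8.2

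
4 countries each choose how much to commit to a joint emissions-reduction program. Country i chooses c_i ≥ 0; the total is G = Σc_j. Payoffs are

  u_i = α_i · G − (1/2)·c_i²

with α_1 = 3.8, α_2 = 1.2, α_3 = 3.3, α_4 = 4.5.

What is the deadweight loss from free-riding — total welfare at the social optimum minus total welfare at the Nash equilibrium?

Country i's FOC: ∂u_i/∂c_i = α_i − c_i = 0, so c_i* = α_i.
NE contributions = (3.8, 1.2, 3.3, 4.5); G = 12.8.
W^NE = (Σα)·G − ½Σα_i² = 12.8² − ½·47.02 = 140.33.
Planner sets c_i = Σα_j = 12.8 for every i, so G^SO = 4·12.8 = 51.2.
W^SO = (Σα)·G^SO − ½·4·(Σα)² = (4/2)·12.8² = 327.68.
Deadweight loss = W^SO − W^NE = 187.35.

187.35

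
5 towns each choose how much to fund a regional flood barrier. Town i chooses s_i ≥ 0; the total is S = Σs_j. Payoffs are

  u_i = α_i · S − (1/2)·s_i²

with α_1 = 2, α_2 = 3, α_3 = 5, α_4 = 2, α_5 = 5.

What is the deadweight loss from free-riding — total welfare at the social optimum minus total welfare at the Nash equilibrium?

Town i's FOC: ∂u_i/∂s_i = α_i − s_i = 0, so s_i* = α_i.
NE contributions = (2, 3, 5, 2, 5); S = 17.
W^NE = (Σα)·S − ½Σα_i² = 17² − ½·67 = 255.5.
Planner sets s_i = Σα_j = 17 for every i, so S^SO = 5·17 = 85.
W^SO = (Σα)·S^SO − ½·5·(Σα)² = (5/2)·17² = 722.5.
Deadweight loss = W^SO − W^NE = 467.

467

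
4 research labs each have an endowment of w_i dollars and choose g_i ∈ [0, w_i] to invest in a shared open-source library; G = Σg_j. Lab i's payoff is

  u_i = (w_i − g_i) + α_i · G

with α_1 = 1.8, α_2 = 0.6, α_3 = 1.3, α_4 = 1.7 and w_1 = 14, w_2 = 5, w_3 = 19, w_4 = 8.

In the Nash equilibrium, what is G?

∂u_i/∂g_i = α_i − 1, so lab i contributes w_i if α_i > 1, else 0.
α_i > 1 for i ∈ {1, 3, 4}; NE contributions (14, 0, 19, 8), G = 41.

41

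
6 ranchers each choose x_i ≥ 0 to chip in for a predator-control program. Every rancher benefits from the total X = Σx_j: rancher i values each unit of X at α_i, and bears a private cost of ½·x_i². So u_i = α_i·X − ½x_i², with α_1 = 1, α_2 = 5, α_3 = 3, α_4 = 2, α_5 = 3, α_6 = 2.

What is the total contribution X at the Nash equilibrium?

Rancher i's FOC: ∂u_i/∂x_i = α_i − x_i = 0, so x_i* = α_i.
NE contributions = (1, 5, 3, 2, 3, 2); X = 16.

16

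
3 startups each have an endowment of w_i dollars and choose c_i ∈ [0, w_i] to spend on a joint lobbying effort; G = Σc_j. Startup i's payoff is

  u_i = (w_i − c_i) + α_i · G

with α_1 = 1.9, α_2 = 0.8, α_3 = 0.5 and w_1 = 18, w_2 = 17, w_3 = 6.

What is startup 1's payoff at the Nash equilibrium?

34.2

∂u_i/∂c_i = α_i − 1, so startup i contributes w_i if α_i > 1, else 0.
α_i > 1 for i ∈ {1}; NE contributions (18, 0, 0), G = 18.
u_1 = (18 − 18) + 1.9·18 = 34.2.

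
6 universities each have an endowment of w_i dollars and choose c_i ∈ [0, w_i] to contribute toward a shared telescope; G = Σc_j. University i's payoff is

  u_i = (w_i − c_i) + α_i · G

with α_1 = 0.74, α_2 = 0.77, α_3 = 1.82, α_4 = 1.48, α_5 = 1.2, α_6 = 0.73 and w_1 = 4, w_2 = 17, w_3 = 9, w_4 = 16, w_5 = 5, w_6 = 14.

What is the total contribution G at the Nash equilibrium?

∂u_i/∂c_i = α_i − 1, so university i contributes w_i if α_i > 1, else 0.
α_i > 1 for i ∈ {3, 4, 5}; NE contributions (0, 0, 9, 16, 5, 0), G = 30.

30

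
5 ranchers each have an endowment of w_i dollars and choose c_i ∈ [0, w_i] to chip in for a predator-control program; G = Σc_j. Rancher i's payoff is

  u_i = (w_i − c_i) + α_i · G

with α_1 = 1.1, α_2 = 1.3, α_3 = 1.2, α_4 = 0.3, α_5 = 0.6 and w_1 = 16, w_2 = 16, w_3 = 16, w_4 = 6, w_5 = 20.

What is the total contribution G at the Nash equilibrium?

∂u_i/∂c_i = α_i − 1, so rancher i contributes w_i if α_i > 1, else 0.
α_i > 1 for i ∈ {1, 2, 3}; NE contributions (16, 16, 16, 0, 0), G = 48.

48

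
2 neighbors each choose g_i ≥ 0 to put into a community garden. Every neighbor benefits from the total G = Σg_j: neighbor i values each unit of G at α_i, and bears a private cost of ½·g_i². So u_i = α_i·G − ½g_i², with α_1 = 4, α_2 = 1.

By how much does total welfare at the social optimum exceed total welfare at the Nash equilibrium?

Neighbor i's FOC: ∂u_i/∂g_i = α_i − g_i = 0, so g_i* = α_i.
NE contributions = (4, 1); G = 5.
W^NE = (Σα)·G − ½Σα_i² = 5² − ½·17 = 16.5.
Planner sets g_i = Σα_j = 5 for every i, so G^SO = 2·5 = 10.
W^SO = (Σα)·G^SO − ½·2·(Σα)² = (2/2)·5² = 25.
Deadweight loss = W^SO − W^NE = 8.5.

8.5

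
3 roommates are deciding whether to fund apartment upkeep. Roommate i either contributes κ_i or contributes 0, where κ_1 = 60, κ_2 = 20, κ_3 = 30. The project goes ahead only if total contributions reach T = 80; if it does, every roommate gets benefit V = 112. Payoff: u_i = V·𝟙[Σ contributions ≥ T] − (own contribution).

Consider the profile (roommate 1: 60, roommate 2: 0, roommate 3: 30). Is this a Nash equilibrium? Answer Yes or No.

Yes

Total = 90 ≥ 80: provided.
Roommate 1 (pledges 60, payoff 52): dropping to 0 → total 30, payoff 0. No gain.
Roommate 2 (pledges 0, payoff 112): pledging 20 → total 110, payoff 92. No gain.
Roommate 3 (pledges 30, payoff 82): dropping to 0 → total 60, payoff 0. No gain.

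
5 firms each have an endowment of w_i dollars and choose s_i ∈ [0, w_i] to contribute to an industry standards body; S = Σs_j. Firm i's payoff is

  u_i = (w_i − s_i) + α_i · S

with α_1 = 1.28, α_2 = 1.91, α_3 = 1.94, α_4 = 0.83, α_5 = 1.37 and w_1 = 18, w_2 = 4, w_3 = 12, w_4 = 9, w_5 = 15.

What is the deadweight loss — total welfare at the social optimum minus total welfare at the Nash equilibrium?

56.97

∂u_i/∂s_i = α_i − 1, so firm i contributes w_i if α_i > 1, else 0.
α_i > 1 for i ∈ {1, 2, 3, 5}; NE contributions (18, 4, 12, 0, 15), S = 49.
W^NE = Σw_i − S^NE + (Σα_i)·S^NE = 58 + 6.33·49 = 368.17.
Planner: ∂(Σu_j)/∂s_i = Σα_j − 1 = 6.33 > 0, so everyone contributes w_i; S^SO = 58, W^SO = 58 + 6.33·58 = 425.14.
Deadweight loss = 56.97.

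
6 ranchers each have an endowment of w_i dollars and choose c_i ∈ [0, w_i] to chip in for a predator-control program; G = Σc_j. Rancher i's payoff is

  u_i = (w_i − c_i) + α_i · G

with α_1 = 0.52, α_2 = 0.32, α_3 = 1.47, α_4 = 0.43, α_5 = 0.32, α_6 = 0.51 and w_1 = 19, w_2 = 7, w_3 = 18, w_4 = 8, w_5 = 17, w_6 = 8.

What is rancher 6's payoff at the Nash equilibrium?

17.18

∂u_i/∂c_i = α_i − 1, so rancher i contributes w_i if α_i > 1, else 0.
α_i > 1 for i ∈ {3}; NE contributions (0, 0, 18, 0, 0, 0), G = 18.
u_6 = (8 − 0) + 0.51·18 = 17.18.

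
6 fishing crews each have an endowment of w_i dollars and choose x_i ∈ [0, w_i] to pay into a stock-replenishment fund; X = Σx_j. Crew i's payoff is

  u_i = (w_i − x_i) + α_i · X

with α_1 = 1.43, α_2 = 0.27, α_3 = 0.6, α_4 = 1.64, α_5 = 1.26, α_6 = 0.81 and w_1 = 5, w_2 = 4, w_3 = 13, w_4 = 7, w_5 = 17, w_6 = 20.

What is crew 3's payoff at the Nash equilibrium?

30.4

∂u_i/∂x_i = α_i − 1, so crew i contributes w_i if α_i > 1, else 0.
α_i > 1 for i ∈ {1, 4, 5}; NE contributions (5, 0, 0, 7, 17, 0), X = 29.
u_3 = (13 − 0) + 0.6·29 = 30.4.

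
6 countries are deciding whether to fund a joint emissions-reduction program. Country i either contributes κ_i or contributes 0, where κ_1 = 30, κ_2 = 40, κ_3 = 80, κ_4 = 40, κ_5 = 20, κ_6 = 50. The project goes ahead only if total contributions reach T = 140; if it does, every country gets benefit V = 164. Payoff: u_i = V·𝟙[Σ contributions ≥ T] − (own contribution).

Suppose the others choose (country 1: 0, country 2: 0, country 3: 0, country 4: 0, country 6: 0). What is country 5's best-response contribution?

0

Others' total = 0. Even contributing 20 gives 20 < 140: no benefit either way.
Best response: 0.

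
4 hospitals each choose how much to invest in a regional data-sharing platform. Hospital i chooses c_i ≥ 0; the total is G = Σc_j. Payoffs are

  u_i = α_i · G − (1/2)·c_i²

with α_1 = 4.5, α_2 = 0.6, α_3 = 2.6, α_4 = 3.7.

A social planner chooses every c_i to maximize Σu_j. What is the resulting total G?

Planner FOC: ∂(Σu_j)/∂c_i = (Σα_j) − c_i = 0, so c_i^SO = Σα_j = 11.4 for every i; G^SO = 45.6.

45.6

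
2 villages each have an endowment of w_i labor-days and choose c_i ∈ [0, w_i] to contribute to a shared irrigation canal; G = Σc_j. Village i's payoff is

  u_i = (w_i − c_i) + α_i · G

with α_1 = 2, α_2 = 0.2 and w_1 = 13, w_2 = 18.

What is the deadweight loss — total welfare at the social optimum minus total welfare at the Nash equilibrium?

21.6

∂u_i/∂c_i = α_i − 1, so village i contributes w_i if α_i > 1, else 0.
α_i > 1 for i ∈ {1}; NE contributions (13, 0), G = 13.
W^NE = Σw_i − G^NE + (Σα_i)·G^NE = 31 + 1.2·13 = 46.6.
Planner: ∂(Σu_j)/∂c_i = Σα_j − 1 = 1.2 > 0, so everyone contributes w_i; G^SO = 31, W^SO = 31 + 1.2·31 = 68.2.
Deadweight loss = 21.6.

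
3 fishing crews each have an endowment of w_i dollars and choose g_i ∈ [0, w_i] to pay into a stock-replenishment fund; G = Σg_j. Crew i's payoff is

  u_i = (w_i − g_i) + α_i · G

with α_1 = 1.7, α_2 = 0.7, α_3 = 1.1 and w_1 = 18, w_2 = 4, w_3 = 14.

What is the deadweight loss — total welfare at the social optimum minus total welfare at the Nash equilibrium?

10

∂u_i/∂g_i = α_i − 1, so crew i contributes w_i if α_i > 1, else 0.
α_i > 1 for i ∈ {1, 3}; NE contributions (18, 0, 14), G = 32.
W^NE = Σw_i − G^NE + (Σα_i)·G^NE = 36 + 2.5·32 = 116.
Planner: ∂(Σu_j)/∂g_i = Σα_j − 1 = 2.5 > 0, so everyone contributes w_i; G^SO = 36, W^SO = 36 + 2.5·36 = 126.
Deadweight loss = 10.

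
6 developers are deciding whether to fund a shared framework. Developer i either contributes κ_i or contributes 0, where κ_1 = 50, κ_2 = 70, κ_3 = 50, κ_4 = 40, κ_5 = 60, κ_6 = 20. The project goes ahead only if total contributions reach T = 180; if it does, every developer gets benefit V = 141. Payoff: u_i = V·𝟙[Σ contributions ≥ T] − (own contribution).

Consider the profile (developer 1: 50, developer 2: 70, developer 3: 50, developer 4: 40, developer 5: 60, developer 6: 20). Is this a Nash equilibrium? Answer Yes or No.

Total = 290 ≥ 180: provided.
Developer 1 (pledges 50, payoff 91): dropping to 0 → total 240, payoff 141. Profitable deviation.

No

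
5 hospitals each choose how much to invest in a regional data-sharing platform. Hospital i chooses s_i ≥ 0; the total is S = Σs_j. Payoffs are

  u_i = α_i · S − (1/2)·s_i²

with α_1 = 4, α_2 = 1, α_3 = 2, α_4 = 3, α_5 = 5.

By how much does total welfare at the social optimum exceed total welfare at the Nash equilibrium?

365

Hospital i's FOC: ∂u_i/∂s_i = α_i − s_i = 0, so s_i* = α_i.
NE contributions = (4, 1, 2, 3, 5); S = 15.
W^NE = (Σα)·S − ½Σα_i² = 15² − ½·55 = 197.5.
Planner sets s_i = Σα_j = 15 for every i, so S^SO = 5·15 = 75.
W^SO = (Σα)·S^SO − ½·5·(Σα)² = (5/2)·15² = 562.5.
Deadweight loss = W^SO − W^NE = 365.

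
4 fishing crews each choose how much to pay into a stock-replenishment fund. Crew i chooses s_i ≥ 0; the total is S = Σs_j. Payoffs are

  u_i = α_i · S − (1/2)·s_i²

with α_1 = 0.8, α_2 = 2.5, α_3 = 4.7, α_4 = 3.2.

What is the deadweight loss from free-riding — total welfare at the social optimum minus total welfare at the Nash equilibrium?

Crew i's FOC: ∂u_i/∂s_i = α_i − s_i = 0, so s_i* = α_i.
NE contributions = (0.8, 2.5, 4.7, 3.2); S = 11.2.
W^NE = (Σα)·S − ½Σα_i² = 11.2² − ½·39.22 = 105.83.
Planner sets s_i = Σα_j = 11.2 for every i, so S^SO = 4·11.2 = 44.8.
W^SO = (Σα)·S^SO − ½·4·(Σα)² = (4/2)·11.2² = 250.88.
Deadweight loss = W^SO − W^NE = 145.05.

145.05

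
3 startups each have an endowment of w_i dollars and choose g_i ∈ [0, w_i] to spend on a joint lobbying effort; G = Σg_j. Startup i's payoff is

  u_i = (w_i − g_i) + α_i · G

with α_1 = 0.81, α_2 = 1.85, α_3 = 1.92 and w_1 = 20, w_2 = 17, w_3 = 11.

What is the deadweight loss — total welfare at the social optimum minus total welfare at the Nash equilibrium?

∂u_i/∂g_i = α_i − 1, so startup i contributes w_i if α_i > 1, else 0.
α_i > 1 for i ∈ {2, 3}; NE contributions (0, 17, 11), G = 28.
W^NE = Σw_i − G^NE + (Σα_i)·G^NE = 48 + 3.58·28 = 148.24.
Planner: ∂(Σu_j)/∂g_i = Σα_j − 1 = 3.58 > 0, so everyone contributes w_i; G^SO = 48, W^SO = 48 + 3.58·48 = 219.84.
Deadweight loss = 71.6.

71.6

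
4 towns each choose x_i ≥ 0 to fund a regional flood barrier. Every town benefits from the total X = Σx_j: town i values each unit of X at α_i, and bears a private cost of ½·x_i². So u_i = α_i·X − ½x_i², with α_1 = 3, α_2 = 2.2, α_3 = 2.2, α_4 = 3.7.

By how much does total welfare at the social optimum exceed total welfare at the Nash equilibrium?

Town i's FOC: ∂u_i/∂x_i = α_i − x_i = 0, so x_i* = α_i.
NE contributions = (3, 2.2, 2.2, 3.7); X = 11.1.
W^NE = (Σα)·X − ½Σα_i² = 11.1² − ½·32.37 = 107.025.
Planner sets x_i = Σα_j = 11.1 for every i, so X^SO = 4·11.1 = 44.4.
W^SO = (Σα)·X^SO − ½·4·(Σα)² = (4/2)·11.1² = 246.42.
Deadweight loss = W^SO − W^NE = 139.395.

139.395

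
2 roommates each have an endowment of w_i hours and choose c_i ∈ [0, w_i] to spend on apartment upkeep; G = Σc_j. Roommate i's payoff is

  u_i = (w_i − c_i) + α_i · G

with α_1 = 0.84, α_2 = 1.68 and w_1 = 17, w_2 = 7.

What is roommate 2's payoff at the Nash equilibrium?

∂u_i/∂c_i = α_i − 1, so roommate i contributes w_i if α_i > 1, else 0.
α_i > 1 for i ∈ {2}; NE contributions (0, 7), G = 7.
u_2 = (7 − 7) + 1.68·7 = 11.76.

11.76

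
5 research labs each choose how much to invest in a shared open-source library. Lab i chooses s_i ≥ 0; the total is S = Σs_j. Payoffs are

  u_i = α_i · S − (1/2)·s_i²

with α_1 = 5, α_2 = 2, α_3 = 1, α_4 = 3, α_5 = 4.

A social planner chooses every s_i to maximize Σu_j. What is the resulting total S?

75

Planner FOC: ∂(Σu_j)/∂s_i = (Σα_j) − s_i = 0, so s_i^SO = Σα_j = 15 for every i; S^SO = 75.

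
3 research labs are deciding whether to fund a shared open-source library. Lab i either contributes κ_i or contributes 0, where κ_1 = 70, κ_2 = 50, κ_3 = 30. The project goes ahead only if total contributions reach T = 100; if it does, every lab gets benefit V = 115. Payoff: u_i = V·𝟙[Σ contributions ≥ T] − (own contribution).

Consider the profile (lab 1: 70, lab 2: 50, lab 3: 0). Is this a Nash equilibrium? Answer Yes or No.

Total = 120 ≥ 100: provided.
Lab 1 (pledges 70, payoff 45): dropping to 0 → total 50, payoff 0. No gain.
Lab 2 (pledges 50, payoff 65): dropping to 0 → total 70, payoff 0. No gain.
Lab 3 (pledges 0, payoff 115): pledging 30 → total 150, payoff 85. No gain.

Yes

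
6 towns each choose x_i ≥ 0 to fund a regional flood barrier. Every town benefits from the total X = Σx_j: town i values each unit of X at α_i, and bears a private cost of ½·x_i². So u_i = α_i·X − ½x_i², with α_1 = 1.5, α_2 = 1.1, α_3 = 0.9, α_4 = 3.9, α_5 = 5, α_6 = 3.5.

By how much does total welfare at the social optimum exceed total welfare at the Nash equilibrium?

533.985

Town i's FOC: ∂u_i/∂x_i = α_i − x_i = 0, so x_i* = α_i.
NE contributions = (1.5, 1.1, 0.9, 3.9, 5, 3.5); X = 15.9.
W^NE = (Σα)·X − ½Σα_i² = 15.9² − ½·56.73 = 224.445.
Planner sets x_i = Σα_j = 15.9 for every i, so X^SO = 6·15.9 = 95.4.
W^SO = (Σα)·X^SO − ½·6·(Σα)² = (6/2)·15.9² = 758.43.
Deadweight loss = W^SO − W^NE = 533.985.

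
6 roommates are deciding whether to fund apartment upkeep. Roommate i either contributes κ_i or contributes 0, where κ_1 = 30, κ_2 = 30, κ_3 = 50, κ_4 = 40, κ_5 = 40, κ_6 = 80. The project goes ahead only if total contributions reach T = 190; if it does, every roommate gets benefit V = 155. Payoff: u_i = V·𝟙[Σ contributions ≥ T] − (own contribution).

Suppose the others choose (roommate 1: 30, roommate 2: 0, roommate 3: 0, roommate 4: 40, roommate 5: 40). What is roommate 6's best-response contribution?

Others' total = 110. Contributing 80 brings total to 190 ≥ 190: gain V − κ_6 = 75.
Best response: 80.

80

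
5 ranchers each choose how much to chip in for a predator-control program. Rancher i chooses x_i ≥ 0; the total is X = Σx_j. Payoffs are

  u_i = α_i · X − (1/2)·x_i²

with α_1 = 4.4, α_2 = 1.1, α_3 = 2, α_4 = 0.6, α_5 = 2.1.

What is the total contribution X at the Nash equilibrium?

Rancher i's FOC: ∂u_i/∂x_i = α_i − x_i = 0, so x_i* = α_i.
NE contributions = (4.4, 1.1, 2, 0.6, 2.1); X = 10.2.

10.2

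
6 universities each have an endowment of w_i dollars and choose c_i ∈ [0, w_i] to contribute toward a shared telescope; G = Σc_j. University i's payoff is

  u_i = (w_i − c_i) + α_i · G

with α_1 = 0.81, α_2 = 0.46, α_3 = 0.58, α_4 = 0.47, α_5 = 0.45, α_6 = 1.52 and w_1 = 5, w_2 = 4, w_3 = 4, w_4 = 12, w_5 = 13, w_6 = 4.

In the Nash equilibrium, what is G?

4

∂u_i/∂c_i = α_i − 1, so university i contributes w_i if α_i > 1, else 0.
α_i > 1 for i ∈ {6}; NE contributions (0, 0, 0, 0, 0, 4), G = 4.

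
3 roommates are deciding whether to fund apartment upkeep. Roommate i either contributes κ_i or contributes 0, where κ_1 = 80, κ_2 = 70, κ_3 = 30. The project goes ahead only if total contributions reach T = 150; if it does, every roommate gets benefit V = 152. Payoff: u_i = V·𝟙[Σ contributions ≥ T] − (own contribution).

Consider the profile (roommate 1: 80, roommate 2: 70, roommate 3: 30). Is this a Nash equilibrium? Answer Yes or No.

Total = 180 ≥ 150: provided.
Roommate 1 (pledges 80, payoff 72): dropping to 0 → total 100, payoff 0. No gain.
Roommate 2 (pledges 70, payoff 82): dropping to 0 → total 110, payoff 0. No gain.
Roommate 3 (pledges 30, payoff 122): dropping to 0 → total 150, payoff 152. Profitable deviation.

No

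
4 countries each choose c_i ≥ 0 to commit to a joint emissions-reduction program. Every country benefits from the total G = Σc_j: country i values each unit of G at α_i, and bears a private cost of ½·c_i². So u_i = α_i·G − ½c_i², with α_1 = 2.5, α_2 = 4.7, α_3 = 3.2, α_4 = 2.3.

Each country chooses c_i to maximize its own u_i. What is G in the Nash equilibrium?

Country i's FOC: ∂u_i/∂c_i = α_i − c_i = 0, so c_i* = α_i.
NE contributions = (2.5, 4.7, 3.2, 2.3); G = 12.7.

12.7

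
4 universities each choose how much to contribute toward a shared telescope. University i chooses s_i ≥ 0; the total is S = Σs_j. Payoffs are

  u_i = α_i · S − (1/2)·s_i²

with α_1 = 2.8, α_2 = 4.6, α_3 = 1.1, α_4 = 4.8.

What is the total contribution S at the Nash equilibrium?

13.3

University i's FOC: ∂u_i/∂s_i = α_i − s_i = 0, so s_i* = α_i.
NE contributions = (2.8, 4.6, 1.1, 4.8); S = 13.3.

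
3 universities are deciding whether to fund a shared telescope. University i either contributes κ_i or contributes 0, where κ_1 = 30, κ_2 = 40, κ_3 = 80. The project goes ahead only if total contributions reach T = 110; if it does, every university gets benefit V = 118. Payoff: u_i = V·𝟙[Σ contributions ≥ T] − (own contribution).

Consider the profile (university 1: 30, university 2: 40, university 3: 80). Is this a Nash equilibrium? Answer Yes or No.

Total = 150 ≥ 110: provided.
University 1 (pledges 30, payoff 88): dropping to 0 → total 120, payoff 118. Profitable deviation.

No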